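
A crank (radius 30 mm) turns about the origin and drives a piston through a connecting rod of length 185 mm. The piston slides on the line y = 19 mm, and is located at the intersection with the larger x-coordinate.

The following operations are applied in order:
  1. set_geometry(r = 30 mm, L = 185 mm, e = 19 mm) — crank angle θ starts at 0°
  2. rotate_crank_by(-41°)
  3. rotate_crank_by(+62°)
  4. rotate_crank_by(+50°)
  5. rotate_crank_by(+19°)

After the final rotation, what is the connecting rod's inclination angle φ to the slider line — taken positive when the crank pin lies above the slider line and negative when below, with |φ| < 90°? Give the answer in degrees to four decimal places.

set_geometry: r = 30 mm, L = 185 mm, e = 19 mm; θ ← 0°
rotate_crank_by(-41°): θ ← 0° -41° = -41°
rotate_crank_by(+62°): θ ← -41° +62° = 21°
rotate_crank_by(+50°): θ ← 21° +50° = 71°
rotate_crank_by(+19°): θ ← 71° +19° = 90°
crank pin P = (r cos θ, r sin θ) = (0.000000, 30.000000)
h = r sin θ − e = 30.000000 − 19 = 11.000000
sin φ = h / L = 11.000000 / 185 = 0.05945946
φ = arcsin(0.05945946) = 3.408787°

3.4088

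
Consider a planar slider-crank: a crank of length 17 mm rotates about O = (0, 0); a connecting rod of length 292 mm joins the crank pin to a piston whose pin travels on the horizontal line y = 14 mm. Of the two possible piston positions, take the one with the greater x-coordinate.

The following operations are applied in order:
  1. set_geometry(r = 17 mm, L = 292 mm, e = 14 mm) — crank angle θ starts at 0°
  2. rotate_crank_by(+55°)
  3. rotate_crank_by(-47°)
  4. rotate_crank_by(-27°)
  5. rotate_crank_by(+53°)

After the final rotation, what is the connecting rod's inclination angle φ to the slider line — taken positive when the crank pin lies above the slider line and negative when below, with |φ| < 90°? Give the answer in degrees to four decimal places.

-0.8818

set_geometry: r = 17 mm, L = 292 mm, e = 14 mm; θ ← 0°
rotate_crank_by(+55°): θ ← 0° +55° = 55°
rotate_crank_by(-47°): θ ← 55° -47° = 8°
rotate_crank_by(-27°): θ ← 8° -27° = -19°
rotate_crank_by(+53°): θ ← -19° +53° = 34°
crank pin P = (r cos θ, r sin θ) = (14.093639, 9.506279)
h = r sin θ − e = 9.506279 − 14 = -4.493721
sin φ = h / L = -4.493721 / 292 = -0.01538945
φ = arcsin(-0.01538945) = -0.881786°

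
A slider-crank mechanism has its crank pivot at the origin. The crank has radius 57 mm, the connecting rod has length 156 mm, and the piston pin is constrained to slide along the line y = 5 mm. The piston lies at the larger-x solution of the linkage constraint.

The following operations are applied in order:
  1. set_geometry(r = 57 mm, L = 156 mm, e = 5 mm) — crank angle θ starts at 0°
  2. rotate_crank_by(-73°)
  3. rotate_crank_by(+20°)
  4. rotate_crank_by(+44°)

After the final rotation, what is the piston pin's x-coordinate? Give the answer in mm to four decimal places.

211.6762

set_geometry: r = 57 mm, L = 156 mm, e = 5 mm; θ ← 0°
rotate_crank_by(-73°): θ ← 0° -73° = -73°
rotate_crank_by(+20°): θ ← -73° +20° = -53°
rotate_crank_by(+44°): θ ← -53° +44° = -9°
crank pin P = (r cos θ, r sin θ) = (56.298235, -8.916765)
h = r sin θ − e = -8.916765 − 5 = -13.916765
x = r cos θ + √(L² − h²) = 56.298235 + √(24336.0 − 193.6763) = 56.298235 + 155.378003 = 211.676238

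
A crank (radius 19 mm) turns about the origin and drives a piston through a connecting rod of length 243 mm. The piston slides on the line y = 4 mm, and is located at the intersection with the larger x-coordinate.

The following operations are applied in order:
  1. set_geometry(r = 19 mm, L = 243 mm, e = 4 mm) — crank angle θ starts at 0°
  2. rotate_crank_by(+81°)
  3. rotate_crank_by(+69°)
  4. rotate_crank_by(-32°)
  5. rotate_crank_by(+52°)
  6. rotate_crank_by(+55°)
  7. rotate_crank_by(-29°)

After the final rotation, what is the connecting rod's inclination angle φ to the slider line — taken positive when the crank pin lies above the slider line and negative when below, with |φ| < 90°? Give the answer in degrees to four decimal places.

-2.1785

set_geometry: r = 19 mm, L = 243 mm, e = 4 mm; θ ← 0°
rotate_crank_by(+81°): θ ← 0° +81° = 81°
rotate_crank_by(+69°): θ ← 81° +69° = 150°
rotate_crank_by(-32°): θ ← 150° -32° = 118°
rotate_crank_by(+52°): θ ← 118° +52° = 170°
rotate_crank_by(+55°): θ ← 170° +55° = 225°
rotate_crank_by(-29°): θ ← 225° -29° = 196°
crank pin P = (r cos θ, r sin θ) = (-18.263972, -5.237110)
h = r sin θ − e = -5.237110 − 4 = -9.237110
sin φ = h / L = -9.237110 / 243 = -0.03801280
φ = arcsin(-0.03801280) = -2.178498°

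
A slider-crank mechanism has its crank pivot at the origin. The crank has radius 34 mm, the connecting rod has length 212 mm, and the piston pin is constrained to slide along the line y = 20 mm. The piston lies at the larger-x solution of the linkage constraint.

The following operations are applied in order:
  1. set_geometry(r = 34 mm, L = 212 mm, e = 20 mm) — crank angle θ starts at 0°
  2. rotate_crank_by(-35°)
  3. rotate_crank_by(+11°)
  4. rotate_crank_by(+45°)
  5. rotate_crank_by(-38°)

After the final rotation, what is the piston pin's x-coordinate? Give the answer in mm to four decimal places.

242.3895

set_geometry: r = 34 mm, L = 212 mm, e = 20 mm; θ ← 0°
rotate_crank_by(-35°): θ ← 0° -35° = -35°
rotate_crank_by(+11°): θ ← -35° +11° = -24°
rotate_crank_by(+45°): θ ← -24° +45° = 21°
rotate_crank_by(-38°): θ ← 21° -38° = -17°
crank pin P = (r cos θ, r sin θ) = (32.514362, -9.940638)
h = r sin θ − e = -9.940638 − 20 = -29.940638
x = r cos θ + √(L² − h²) = 32.514362 + √(44944.0 − 896.4418) = 32.514362 + 209.875101 = 242.389463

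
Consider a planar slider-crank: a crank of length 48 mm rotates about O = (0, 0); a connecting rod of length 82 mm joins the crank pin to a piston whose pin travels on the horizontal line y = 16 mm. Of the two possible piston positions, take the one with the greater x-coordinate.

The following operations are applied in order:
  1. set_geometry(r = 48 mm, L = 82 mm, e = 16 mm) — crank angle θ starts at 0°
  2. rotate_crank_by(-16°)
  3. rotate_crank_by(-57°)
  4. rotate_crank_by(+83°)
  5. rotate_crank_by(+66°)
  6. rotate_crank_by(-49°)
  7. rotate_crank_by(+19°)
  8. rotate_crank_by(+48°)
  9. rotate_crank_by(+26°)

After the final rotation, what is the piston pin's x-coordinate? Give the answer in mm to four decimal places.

53.9116

set_geometry: r = 48 mm, L = 82 mm, e = 16 mm; θ ← 0°
rotate_crank_by(-16°): θ ← 0° -16° = -16°
rotate_crank_by(-57°): θ ← -16° -57° = -73°
rotate_crank_by(+83°): θ ← -73° +83° = 10°
rotate_crank_by(+66°): θ ← 10° +66° = 76°
rotate_crank_by(-49°): θ ← 76° -49° = 27°
rotate_crank_by(+19°): θ ← 27° +19° = 46°
rotate_crank_by(+48°): θ ← 46° +48° = 94°
rotate_crank_by(+26°): θ ← 94° +26° = 120°
crank pin P = (r cos θ, r sin θ) = (-24.000000, 41.569219)
h = r sin θ − e = 41.569219 − 16 = 25.569219
x = r cos θ + √(L² − h²) = -24.000000 + √(6724.0 − 653.7850) = -24.000000 + 77.911585 = 53.911585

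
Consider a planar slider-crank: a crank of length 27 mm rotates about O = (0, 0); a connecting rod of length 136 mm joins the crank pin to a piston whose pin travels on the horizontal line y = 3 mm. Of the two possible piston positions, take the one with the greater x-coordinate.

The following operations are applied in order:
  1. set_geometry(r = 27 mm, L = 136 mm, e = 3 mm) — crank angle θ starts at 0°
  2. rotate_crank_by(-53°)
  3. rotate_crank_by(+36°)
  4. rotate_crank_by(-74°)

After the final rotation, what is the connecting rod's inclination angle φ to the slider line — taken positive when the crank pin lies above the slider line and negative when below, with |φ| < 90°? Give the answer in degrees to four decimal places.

-12.7418

set_geometry: r = 27 mm, L = 136 mm, e = 3 mm; θ ← 0°
rotate_crank_by(-53°): θ ← 0° -53° = -53°
rotate_crank_by(+36°): θ ← -53° +36° = -17°
rotate_crank_by(-74°): θ ← -17° -74° = -91°
crank pin P = (r cos θ, r sin θ) = (-0.471215, -26.995888)
h = r sin θ − e = -26.995888 − 3 = -29.995888
sin φ = h / L = -29.995888 / 136 = -0.22055800
φ = arcsin(-0.22055800) = -12.741809°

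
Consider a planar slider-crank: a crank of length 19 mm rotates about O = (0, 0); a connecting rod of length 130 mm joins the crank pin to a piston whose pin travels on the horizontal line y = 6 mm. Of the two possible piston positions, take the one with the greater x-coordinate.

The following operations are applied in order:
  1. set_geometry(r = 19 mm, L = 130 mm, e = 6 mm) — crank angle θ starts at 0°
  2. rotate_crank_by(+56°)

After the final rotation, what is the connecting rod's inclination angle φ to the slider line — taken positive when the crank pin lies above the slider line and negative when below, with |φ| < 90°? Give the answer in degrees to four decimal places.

4.3020

set_geometry: r = 19 mm, L = 130 mm, e = 6 mm; θ ← 0°
rotate_crank_by(+56°): θ ← 0° +56° = 56°
crank pin P = (r cos θ, r sin θ) = (10.624665, 15.751714)
h = r sin θ − e = 15.751714 − 6 = 9.751714
sin φ = h / L = 9.751714 / 130 = 0.07501318
φ = arcsin(0.07501318) = 4.301980°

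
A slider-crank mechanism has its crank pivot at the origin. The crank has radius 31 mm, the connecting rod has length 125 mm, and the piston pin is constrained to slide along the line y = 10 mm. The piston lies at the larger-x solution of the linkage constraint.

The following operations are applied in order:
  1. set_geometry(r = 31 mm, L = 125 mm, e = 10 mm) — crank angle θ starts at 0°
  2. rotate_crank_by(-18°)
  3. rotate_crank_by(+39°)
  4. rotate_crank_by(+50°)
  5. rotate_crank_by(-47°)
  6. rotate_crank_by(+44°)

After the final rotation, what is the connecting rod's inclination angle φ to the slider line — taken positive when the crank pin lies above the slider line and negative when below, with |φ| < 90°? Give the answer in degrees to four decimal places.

set_geometry: r = 31 mm, L = 125 mm, e = 10 mm; θ ← 0°
rotate_crank_by(-18°): θ ← 0° -18° = -18°
rotate_crank_by(+39°): θ ← -18° +39° = 21°
rotate_crank_by(+50°): θ ← 21° +50° = 71°
rotate_crank_by(-47°): θ ← 71° -47° = 24°
rotate_crank_by(+44°): θ ← 24° +44° = 68°
crank pin P = (r cos θ, r sin θ) = (11.612804, 28.742699)
h = r sin θ − e = 28.742699 − 10 = 18.742699
sin φ = h / L = 18.742699 / 125 = 0.14994160
φ = arcsin(0.14994160) = 8.623542°

8.6235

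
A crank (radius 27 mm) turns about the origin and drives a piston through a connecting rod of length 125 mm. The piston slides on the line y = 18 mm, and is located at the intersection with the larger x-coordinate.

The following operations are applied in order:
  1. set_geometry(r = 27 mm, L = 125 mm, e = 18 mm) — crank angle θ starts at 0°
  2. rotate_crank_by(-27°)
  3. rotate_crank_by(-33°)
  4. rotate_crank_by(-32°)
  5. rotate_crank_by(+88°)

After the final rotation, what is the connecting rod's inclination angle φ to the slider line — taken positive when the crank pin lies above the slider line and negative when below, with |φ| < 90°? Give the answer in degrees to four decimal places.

-9.1528

set_geometry: r = 27 mm, L = 125 mm, e = 18 mm; θ ← 0°
rotate_crank_by(-27°): θ ← 0° -27° = -27°
rotate_crank_by(-33°): θ ← -27° -33° = -60°
rotate_crank_by(-32°): θ ← -60° -32° = -92°
rotate_crank_by(+88°): θ ← -92° +88° = -4°
crank pin P = (r cos θ, r sin θ) = (26.934229, -1.883425)
h = r sin θ − e = -1.883425 − 18 = -19.883425
sin φ = h / L = -19.883425 / 125 = -0.15906740
φ = arcsin(-0.15906740) = -9.152769°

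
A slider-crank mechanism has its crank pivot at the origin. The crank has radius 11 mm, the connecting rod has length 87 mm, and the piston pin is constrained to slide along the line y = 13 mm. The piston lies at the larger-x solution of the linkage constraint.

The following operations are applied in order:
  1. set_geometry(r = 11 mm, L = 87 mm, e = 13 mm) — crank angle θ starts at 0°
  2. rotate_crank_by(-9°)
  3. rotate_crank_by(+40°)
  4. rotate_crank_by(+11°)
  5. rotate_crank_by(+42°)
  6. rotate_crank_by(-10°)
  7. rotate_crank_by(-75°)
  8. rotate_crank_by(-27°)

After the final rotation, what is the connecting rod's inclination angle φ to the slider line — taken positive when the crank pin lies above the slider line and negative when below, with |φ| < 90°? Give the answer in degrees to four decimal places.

set_geometry: r = 11 mm, L = 87 mm, e = 13 mm; θ ← 0°
rotate_crank_by(-9°): θ ← 0° -9° = -9°
rotate_crank_by(+40°): θ ← -9° +40° = 31°
rotate_crank_by(+11°): θ ← 31° +11° = 42°
rotate_crank_by(+42°): θ ← 42° +42° = 84°
rotate_crank_by(-10°): θ ← 84° -10° = 74°
rotate_crank_by(-75°): θ ← 74° -75° = -1°
rotate_crank_by(-27°): θ ← -1° -27° = -28°
crank pin P = (r cos θ, r sin θ) = (9.712424, -5.164187)
h = r sin θ − e = -5.164187 − 13 = -18.164187
sin φ = h / L = -18.164187 / 87 = -0.20878376
φ = arcsin(-0.20878376) = -12.051087°

-12.0511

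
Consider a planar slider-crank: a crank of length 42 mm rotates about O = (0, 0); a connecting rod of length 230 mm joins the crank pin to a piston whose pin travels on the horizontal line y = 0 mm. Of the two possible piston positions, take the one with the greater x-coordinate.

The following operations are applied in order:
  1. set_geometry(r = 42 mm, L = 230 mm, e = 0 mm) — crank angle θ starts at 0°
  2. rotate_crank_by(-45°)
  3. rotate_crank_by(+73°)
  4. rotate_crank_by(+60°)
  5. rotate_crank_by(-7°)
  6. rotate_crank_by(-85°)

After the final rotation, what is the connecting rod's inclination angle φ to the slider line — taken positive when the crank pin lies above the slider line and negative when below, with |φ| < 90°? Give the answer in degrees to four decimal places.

set_geometry: r = 42 mm, L = 230 mm, e = 0 mm; θ ← 0°
rotate_crank_by(-45°): θ ← 0° -45° = -45°
rotate_crank_by(+73°): θ ← -45° +73° = 28°
rotate_crank_by(+60°): θ ← 28° +60° = 88°
rotate_crank_by(-7°): θ ← 88° -7° = 81°
rotate_crank_by(-85°): θ ← 81° -85° = -4°
crank pin P = (r cos θ, r sin θ) = (41.897690, -2.929772)
h = r sin θ − e = -2.929772 − 0 = -2.929772
sin φ = h / L = -2.929772 / 230 = -0.01273814
φ = arcsin(-0.01273814) = -0.729861°

-0.7299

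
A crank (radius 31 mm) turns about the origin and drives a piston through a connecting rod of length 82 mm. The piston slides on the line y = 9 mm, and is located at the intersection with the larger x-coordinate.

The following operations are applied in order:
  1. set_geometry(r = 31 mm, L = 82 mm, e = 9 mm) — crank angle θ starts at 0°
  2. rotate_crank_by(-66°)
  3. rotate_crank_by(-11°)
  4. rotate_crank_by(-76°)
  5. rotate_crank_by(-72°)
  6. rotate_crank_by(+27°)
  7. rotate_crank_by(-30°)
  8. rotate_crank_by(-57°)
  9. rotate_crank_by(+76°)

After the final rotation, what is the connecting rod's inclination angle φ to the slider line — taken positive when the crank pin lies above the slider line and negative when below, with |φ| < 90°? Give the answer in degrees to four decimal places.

4.2165

set_geometry: r = 31 mm, L = 82 mm, e = 9 mm; θ ← 0°
rotate_crank_by(-66°): θ ← 0° -66° = -66°
rotate_crank_by(-11°): θ ← -66° -11° = -77°
rotate_crank_by(-76°): θ ← -77° -76° = -153°
rotate_crank_by(-72°): θ ← -153° -72° = -225°
rotate_crank_by(+27°): θ ← -225° +27° = -198°
rotate_crank_by(-30°): θ ← -198° -30° = -228°
rotate_crank_by(-57°): θ ← -228° -57° = -285°
rotate_crank_by(+76°): θ ← -285° +76° = -209°
crank pin P = (r cos θ, r sin θ) = (-27.113211, 15.029098)
h = r sin θ − e = 15.029098 − 9 = 6.029098
sin φ = h / L = 6.029098 / 82 = 0.07352559
φ = arcsin(0.07352559) = 4.216511°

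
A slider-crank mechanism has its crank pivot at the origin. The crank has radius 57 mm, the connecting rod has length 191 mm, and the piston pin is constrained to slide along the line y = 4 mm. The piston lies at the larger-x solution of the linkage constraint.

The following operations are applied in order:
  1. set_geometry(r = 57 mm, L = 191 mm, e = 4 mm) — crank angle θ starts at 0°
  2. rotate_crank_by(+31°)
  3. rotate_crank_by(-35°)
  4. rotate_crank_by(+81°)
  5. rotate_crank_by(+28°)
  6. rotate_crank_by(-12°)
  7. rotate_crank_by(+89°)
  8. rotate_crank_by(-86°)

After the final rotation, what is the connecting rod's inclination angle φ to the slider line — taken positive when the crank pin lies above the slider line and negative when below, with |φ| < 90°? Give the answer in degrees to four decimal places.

set_geometry: r = 57 mm, L = 191 mm, e = 4 mm; θ ← 0°
rotate_crank_by(+31°): θ ← 0° +31° = 31°
rotate_crank_by(-35°): θ ← 31° -35° = -4°
rotate_crank_by(+81°): θ ← -4° +81° = 77°
rotate_crank_by(+28°): θ ← 77° +28° = 105°
rotate_crank_by(-12°): θ ← 105° -12° = 93°
rotate_crank_by(+89°): θ ← 93° +89° = 182°
rotate_crank_by(-86°): θ ← 182° -86° = 96°
crank pin P = (r cos θ, r sin θ) = (-5.958122, 56.687748)
h = r sin θ − e = 56.687748 − 4 = 52.687748
sin φ = h / L = 52.687748 / 191 = 0.27585208
φ = arcsin(0.27585208) = 16.012799°

16.0128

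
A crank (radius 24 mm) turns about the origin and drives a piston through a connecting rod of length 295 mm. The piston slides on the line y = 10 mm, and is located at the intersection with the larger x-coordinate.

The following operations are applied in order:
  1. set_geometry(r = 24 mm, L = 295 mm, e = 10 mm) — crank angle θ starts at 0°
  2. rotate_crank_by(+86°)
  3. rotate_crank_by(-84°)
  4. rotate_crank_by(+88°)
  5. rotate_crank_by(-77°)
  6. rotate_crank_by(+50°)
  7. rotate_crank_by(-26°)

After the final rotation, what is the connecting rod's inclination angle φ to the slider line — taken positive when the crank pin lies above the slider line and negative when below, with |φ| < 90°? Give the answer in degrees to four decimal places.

0.8631

set_geometry: r = 24 mm, L = 295 mm, e = 10 mm; θ ← 0°
rotate_crank_by(+86°): θ ← 0° +86° = 86°
rotate_crank_by(-84°): θ ← 86° -84° = 2°
rotate_crank_by(+88°): θ ← 2° +88° = 90°
rotate_crank_by(-77°): θ ← 90° -77° = 13°
rotate_crank_by(+50°): θ ← 13° +50° = 63°
rotate_crank_by(-26°): θ ← 63° -26° = 37°
crank pin P = (r cos θ, r sin θ) = (19.167252, 14.443561)
h = r sin θ − e = 14.443561 − 10 = 4.443561
sin φ = h / L = 4.443561 / 295 = 0.01506292
φ = arcsin(0.01506292) = 0.863074°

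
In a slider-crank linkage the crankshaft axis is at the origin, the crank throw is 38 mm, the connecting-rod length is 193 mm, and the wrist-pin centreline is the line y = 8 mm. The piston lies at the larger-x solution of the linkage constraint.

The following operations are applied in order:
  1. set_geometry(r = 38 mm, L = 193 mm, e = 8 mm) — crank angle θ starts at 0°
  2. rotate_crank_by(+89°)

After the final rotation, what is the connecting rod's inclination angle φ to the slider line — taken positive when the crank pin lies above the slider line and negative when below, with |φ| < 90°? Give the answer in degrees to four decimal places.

8.9406

set_geometry: r = 38 mm, L = 193 mm, e = 8 mm; θ ← 0°
rotate_crank_by(+89°): θ ← 0° +89° = 89°
crank pin P = (r cos θ, r sin θ) = (0.663191, 37.994212)
h = r sin θ − e = 37.994212 − 8 = 29.994212
sin φ = h / L = 29.994212 / 193 = 0.15541043
φ = arcsin(0.15541043) = 8.940600°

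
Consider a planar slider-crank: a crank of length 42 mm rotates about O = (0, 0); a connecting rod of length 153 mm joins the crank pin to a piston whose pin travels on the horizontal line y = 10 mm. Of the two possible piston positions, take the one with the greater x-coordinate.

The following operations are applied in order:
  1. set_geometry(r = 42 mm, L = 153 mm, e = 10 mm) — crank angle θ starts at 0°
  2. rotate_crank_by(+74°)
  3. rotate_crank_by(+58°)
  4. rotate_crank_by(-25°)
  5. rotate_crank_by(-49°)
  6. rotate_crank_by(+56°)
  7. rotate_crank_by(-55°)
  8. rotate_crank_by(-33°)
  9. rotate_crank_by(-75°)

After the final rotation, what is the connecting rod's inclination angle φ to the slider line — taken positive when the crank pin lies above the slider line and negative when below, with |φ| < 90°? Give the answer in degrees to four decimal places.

set_geometry: r = 42 mm, L = 153 mm, e = 10 mm; θ ← 0°
rotate_crank_by(+74°): θ ← 0° +74° = 74°
rotate_crank_by(+58°): θ ← 74° +58° = 132°
rotate_crank_by(-25°): θ ← 132° -25° = 107°
rotate_crank_by(-49°): θ ← 107° -49° = 58°
rotate_crank_by(+56°): θ ← 58° +56° = 114°
rotate_crank_by(-55°): θ ← 114° -55° = 59°
rotate_crank_by(-33°): θ ← 59° -33° = 26°
rotate_crank_by(-75°): θ ← 26° -75° = -49°
crank pin P = (r cos θ, r sin θ) = (27.554479, -31.697802)
h = r sin θ − e = -31.697802 − 10 = -41.697802
sin φ = h / L = -41.697802 / 153 = -0.27253466
φ = arcsin(-0.27253466) = -15.815149°

-15.8151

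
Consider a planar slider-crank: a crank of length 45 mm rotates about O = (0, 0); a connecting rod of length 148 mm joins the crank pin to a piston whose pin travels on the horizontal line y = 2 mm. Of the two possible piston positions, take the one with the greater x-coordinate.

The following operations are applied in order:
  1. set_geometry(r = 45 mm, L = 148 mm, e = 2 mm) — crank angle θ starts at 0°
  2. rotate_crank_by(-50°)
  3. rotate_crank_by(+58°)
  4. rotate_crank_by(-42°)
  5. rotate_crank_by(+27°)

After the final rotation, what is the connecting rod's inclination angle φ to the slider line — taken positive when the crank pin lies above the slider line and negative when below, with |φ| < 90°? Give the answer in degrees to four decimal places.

-2.8986

set_geometry: r = 45 mm, L = 148 mm, e = 2 mm; θ ← 0°
rotate_crank_by(-50°): θ ← 0° -50° = -50°
rotate_crank_by(+58°): θ ← -50° +58° = 8°
rotate_crank_by(-42°): θ ← 8° -42° = -34°
rotate_crank_by(+27°): θ ← -34° +27° = -7°
crank pin P = (r cos θ, r sin θ) = (44.664577, -5.484120)
h = r sin θ − e = -5.484120 − 2 = -7.484120
sin φ = h / L = -7.484120 / 148 = -0.05056838
φ = arcsin(-0.05056838) = -2.898591°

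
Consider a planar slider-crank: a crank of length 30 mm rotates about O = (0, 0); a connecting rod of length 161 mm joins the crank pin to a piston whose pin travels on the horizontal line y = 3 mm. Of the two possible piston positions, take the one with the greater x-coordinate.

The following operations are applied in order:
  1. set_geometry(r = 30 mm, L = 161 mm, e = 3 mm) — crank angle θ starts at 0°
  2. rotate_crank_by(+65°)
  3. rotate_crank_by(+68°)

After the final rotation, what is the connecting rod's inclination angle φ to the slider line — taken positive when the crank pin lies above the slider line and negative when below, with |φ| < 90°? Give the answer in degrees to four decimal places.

6.7561

set_geometry: r = 30 mm, L = 161 mm, e = 3 mm; θ ← 0°
rotate_crank_by(+65°): θ ← 0° +65° = 65°
rotate_crank_by(+68°): θ ← 65° +68° = 133°
crank pin P = (r cos θ, r sin θ) = (-20.459951, 21.940611)
h = r sin θ − e = 21.940611 − 3 = 18.940611
sin φ = h / L = 18.940611 / 161 = 0.11764355
φ = arcsin(0.11764355) = 6.756124°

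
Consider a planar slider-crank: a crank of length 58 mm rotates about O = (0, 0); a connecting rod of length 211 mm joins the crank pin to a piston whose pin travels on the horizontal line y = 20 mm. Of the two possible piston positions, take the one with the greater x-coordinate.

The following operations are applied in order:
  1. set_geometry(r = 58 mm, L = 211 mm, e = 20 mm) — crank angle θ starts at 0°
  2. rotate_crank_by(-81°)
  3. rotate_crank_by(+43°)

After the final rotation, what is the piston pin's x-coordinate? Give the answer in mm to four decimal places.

set_geometry: r = 58 mm, L = 211 mm, e = 20 mm; θ ← 0°
rotate_crank_by(-81°): θ ← 0° -81° = -81°
rotate_crank_by(+43°): θ ← -81° +43° = -38°
crank pin P = (r cos θ, r sin θ) = (45.704624, -35.708366)
h = r sin θ − e = -35.708366 − 20 = -55.708366
x = r cos θ + √(L² − h²) = 45.704624 + √(44521.0 − 3103.4220) = 45.704624 + 203.513091 = 249.217714

249.2177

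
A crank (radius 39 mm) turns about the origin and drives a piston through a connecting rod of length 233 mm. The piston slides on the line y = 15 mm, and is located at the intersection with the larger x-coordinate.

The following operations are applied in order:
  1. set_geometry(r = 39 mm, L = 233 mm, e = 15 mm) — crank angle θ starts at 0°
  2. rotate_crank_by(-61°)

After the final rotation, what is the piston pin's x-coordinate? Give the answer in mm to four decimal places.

246.6732

set_geometry: r = 39 mm, L = 233 mm, e = 15 mm; θ ← 0°
rotate_crank_by(-61°): θ ← 0° -61° = -61°
crank pin P = (r cos θ, r sin θ) = (18.907575, -34.110169)
h = r sin θ − e = -34.110169 − 15 = -49.110169
x = r cos θ + √(L² − h²) = 18.907575 + √(54289.0 − 2411.8087) = 18.907575 + 227.765650 = 246.673225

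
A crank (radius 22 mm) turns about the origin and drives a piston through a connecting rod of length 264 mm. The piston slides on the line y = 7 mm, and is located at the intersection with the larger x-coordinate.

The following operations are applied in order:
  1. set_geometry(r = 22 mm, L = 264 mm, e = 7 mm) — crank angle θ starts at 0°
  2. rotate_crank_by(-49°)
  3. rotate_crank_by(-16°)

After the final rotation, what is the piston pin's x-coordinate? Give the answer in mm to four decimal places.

set_geometry: r = 22 mm, L = 264 mm, e = 7 mm; θ ← 0°
rotate_crank_by(-49°): θ ← 0° -49° = -49°
rotate_crank_by(-16°): θ ← -49° -16° = -65°
crank pin P = (r cos θ, r sin θ) = (9.297602, -19.938771)
h = r sin θ − e = -19.938771 − 7 = -26.938771
x = r cos θ + √(L² − h²) = 9.297602 + √(69696.0 − 725.6974) = 9.297602 + 262.621977 = 271.919578

271.9196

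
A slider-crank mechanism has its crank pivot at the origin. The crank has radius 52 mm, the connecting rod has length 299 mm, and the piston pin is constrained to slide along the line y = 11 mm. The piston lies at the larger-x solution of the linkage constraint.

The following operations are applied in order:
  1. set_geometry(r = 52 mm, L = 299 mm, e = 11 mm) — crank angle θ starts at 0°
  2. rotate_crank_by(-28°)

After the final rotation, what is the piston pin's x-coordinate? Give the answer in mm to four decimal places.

342.8088

set_geometry: r = 52 mm, L = 299 mm, e = 11 mm; θ ← 0°
rotate_crank_by(-28°): θ ← 0° -28° = -28°
crank pin P = (r cos θ, r sin θ) = (45.913275, -24.412521)
h = r sin θ − e = -24.412521 − 11 = -35.412521
x = r cos θ + √(L² − h²) = 45.913275 + √(89401.0 − 1254.0467) = 45.913275 + 296.895526 = 342.808801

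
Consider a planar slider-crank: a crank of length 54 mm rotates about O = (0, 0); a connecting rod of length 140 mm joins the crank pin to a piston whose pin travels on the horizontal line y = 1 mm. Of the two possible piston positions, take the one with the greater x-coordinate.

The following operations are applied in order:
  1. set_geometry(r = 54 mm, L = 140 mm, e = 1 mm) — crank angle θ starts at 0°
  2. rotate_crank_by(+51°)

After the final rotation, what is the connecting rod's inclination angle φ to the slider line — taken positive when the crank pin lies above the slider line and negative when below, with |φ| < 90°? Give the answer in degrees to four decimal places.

17.0145

set_geometry: r = 54 mm, L = 140 mm, e = 1 mm; θ ← 0°
rotate_crank_by(+51°): θ ← 0° +51° = 51°
crank pin P = (r cos θ, r sin θ) = (33.983301, 41.965882)
h = r sin θ − e = 41.965882 − 1 = 40.965882
sin φ = h / L = 40.965882 / 140 = 0.29261344
φ = arcsin(0.29261344) = 17.014484°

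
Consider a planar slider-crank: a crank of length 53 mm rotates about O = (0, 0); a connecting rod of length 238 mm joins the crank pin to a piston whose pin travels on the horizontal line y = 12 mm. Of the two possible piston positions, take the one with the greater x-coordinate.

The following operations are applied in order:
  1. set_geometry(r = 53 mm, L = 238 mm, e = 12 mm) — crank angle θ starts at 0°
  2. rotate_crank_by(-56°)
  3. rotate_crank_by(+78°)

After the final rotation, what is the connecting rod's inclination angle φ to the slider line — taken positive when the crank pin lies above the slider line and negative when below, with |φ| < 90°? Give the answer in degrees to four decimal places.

set_geometry: r = 53 mm, L = 238 mm, e = 12 mm; θ ← 0°
rotate_crank_by(-56°): θ ← 0° -56° = -56°
rotate_crank_by(+78°): θ ← -56° +78° = 22°
crank pin P = (r cos θ, r sin θ) = (49.140744, 19.854149)
h = r sin θ − e = 19.854149 − 12 = 7.854149
sin φ = h / L = 7.854149 / 238 = 0.03300063
φ = arcsin(0.03300063) = 1.891140°

1.8911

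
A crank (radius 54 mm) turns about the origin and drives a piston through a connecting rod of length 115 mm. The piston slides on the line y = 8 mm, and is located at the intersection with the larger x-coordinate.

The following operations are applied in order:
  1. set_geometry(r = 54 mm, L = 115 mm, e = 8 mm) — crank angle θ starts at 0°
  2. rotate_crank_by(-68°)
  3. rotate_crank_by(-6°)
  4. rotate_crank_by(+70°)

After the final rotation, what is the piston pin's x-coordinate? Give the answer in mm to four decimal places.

set_geometry: r = 54 mm, L = 115 mm, e = 8 mm; θ ← 0°
rotate_crank_by(-68°): θ ← 0° -68° = -68°
rotate_crank_by(-6°): θ ← -68° -6° = -74°
rotate_crank_by(+70°): θ ← -74° +70° = -4°
crank pin P = (r cos θ, r sin θ) = (53.868459, -3.766850)
h = r sin θ − e = -3.766850 − 8 = -11.766850
x = r cos θ + √(L² − h²) = 53.868459 + √(13225.0 − 138.4587) = 53.868459 + 114.396421 = 168.264880

168.2649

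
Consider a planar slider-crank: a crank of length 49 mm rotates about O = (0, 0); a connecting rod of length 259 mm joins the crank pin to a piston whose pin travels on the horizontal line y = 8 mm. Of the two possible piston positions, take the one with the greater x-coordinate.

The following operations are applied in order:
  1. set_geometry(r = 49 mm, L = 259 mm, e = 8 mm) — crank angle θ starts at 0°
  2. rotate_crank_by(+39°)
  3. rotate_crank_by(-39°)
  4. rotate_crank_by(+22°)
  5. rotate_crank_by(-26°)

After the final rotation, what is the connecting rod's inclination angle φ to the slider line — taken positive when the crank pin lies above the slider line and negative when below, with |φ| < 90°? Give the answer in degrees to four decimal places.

set_geometry: r = 49 mm, L = 259 mm, e = 8 mm; θ ← 0°
rotate_crank_by(+39°): θ ← 0° +39° = 39°
rotate_crank_by(-39°): θ ← 39° -39° = 0°
rotate_crank_by(+22°): θ ← 0° +22° = 22°
rotate_crank_by(-26°): θ ← 22° -26° = -4°
crank pin P = (r cos θ, r sin θ) = (48.880638, -3.418067)
h = r sin θ − e = -3.418067 − 8 = -11.418067
sin φ = h / L = -11.418067 / 259 = -0.04408520
φ = arcsin(-0.04408520) = -2.526715°

-2.5267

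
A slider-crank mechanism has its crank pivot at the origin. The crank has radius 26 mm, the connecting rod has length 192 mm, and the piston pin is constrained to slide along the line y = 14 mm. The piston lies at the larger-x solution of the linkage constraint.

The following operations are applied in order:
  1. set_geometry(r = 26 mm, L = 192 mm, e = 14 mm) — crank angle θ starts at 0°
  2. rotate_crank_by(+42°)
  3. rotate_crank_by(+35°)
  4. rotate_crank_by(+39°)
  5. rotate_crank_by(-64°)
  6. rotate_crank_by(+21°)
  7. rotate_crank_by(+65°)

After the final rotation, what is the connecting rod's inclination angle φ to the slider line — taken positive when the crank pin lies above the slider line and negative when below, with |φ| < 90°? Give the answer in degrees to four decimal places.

set_geometry: r = 26 mm, L = 192 mm, e = 14 mm; θ ← 0°
rotate_crank_by(+42°): θ ← 0° +42° = 42°
rotate_crank_by(+35°): θ ← 42° +35° = 77°
rotate_crank_by(+39°): θ ← 77° +39° = 116°
rotate_crank_by(-64°): θ ← 116° -64° = 52°
rotate_crank_by(+21°): θ ← 52° +21° = 73°
rotate_crank_by(+65°): θ ← 73° +65° = 138°
crank pin P = (r cos θ, r sin θ) = (-19.321765, 17.397396)
h = r sin θ − e = 17.397396 − 14 = 3.397396
sin φ = h / L = 3.397396 / 192 = 0.01769477
φ = arcsin(0.01769477) = 1.013889°

1.0139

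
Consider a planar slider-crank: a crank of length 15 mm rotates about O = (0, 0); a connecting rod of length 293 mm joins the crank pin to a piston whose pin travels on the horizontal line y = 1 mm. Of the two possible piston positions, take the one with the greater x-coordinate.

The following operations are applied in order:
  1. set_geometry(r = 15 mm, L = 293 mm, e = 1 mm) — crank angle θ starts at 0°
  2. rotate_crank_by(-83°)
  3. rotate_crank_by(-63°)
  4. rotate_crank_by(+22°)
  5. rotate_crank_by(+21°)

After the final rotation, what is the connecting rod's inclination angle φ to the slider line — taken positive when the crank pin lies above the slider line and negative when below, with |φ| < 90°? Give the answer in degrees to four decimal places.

-3.0550

set_geometry: r = 15 mm, L = 293 mm, e = 1 mm; θ ← 0°
rotate_crank_by(-83°): θ ← 0° -83° = -83°
rotate_crank_by(-63°): θ ← -83° -63° = -146°
rotate_crank_by(+22°): θ ← -146° +22° = -124°
rotate_crank_by(+21°): θ ← -124° +21° = -103°
crank pin P = (r cos θ, r sin θ) = (-3.374266, -14.615551)
h = r sin θ − e = -14.615551 − 1 = -15.615551
sin φ = h / L = -15.615551 / 293 = -0.05329540
φ = arcsin(-0.05329540) = -3.055049°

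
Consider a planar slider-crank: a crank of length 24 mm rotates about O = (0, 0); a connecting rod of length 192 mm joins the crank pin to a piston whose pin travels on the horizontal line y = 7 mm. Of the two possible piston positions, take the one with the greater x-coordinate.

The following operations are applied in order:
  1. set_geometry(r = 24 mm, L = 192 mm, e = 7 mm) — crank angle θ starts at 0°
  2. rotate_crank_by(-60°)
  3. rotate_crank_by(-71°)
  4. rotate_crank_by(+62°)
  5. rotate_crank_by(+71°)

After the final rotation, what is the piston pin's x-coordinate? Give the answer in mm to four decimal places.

set_geometry: r = 24 mm, L = 192 mm, e = 7 mm; θ ← 0°
rotate_crank_by(-60°): θ ← 0° -60° = -60°
rotate_crank_by(-71°): θ ← -60° -71° = -131°
rotate_crank_by(+62°): θ ← -131° +62° = -69°
rotate_crank_by(+71°): θ ← -69° +71° = 2°
crank pin P = (r cos θ, r sin θ) = (23.985380, 0.837588)
h = r sin θ − e = 0.837588 − 7 = -6.162412
x = r cos θ + √(L² − h²) = 23.985380 + √(36864.0 − 37.9753) = 23.985380 + 191.901080 = 215.886460

215.8865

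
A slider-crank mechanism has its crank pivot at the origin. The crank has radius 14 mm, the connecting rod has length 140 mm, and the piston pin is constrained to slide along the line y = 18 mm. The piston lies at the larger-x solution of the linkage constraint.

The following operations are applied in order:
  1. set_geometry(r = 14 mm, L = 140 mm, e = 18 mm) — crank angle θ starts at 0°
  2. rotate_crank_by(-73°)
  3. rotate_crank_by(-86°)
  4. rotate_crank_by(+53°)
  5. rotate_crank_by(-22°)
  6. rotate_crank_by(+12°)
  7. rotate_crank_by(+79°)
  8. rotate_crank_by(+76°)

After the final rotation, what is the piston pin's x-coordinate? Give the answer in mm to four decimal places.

150.5781

set_geometry: r = 14 mm, L = 140 mm, e = 18 mm; θ ← 0°
rotate_crank_by(-73°): θ ← 0° -73° = -73°
rotate_crank_by(-86°): θ ← -73° -86° = -159°
rotate_crank_by(+53°): θ ← -159° +53° = -106°
rotate_crank_by(-22°): θ ← -106° -22° = -128°
rotate_crank_by(+12°): θ ← -128° +12° = -116°
rotate_crank_by(+79°): θ ← -116° +79° = -37°
rotate_crank_by(+76°): θ ← -37° +76° = 39°
crank pin P = (r cos θ, r sin θ) = (10.880043, 8.810485)
h = r sin θ − e = 8.810485 − 18 = -9.189515
x = r cos θ + √(L² − h²) = 10.880043 + √(19600.0 − 84.4472) = 10.880043 + 139.698077 = 150.578121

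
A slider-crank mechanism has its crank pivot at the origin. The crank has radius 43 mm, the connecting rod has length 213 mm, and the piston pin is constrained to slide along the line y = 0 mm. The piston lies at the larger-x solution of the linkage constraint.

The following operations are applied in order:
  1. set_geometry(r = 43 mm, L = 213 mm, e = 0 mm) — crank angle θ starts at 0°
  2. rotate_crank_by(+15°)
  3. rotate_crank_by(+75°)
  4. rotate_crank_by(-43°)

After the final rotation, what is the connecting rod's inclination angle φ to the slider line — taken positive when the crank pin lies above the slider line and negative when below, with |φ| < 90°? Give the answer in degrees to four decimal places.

8.4904

set_geometry: r = 43 mm, L = 213 mm, e = 0 mm; θ ← 0°
rotate_crank_by(+15°): θ ← 0° +15° = 15°
rotate_crank_by(+75°): θ ← 15° +75° = 90°
rotate_crank_by(-43°): θ ← 90° -43° = 47°
crank pin P = (r cos θ, r sin θ) = (29.325929, 31.448209)
h = r sin θ − e = 31.448209 − 0 = 31.448209
sin φ = h / L = 31.448209 / 213 = 0.14764417
φ = arcsin(0.14764417) = 8.490428°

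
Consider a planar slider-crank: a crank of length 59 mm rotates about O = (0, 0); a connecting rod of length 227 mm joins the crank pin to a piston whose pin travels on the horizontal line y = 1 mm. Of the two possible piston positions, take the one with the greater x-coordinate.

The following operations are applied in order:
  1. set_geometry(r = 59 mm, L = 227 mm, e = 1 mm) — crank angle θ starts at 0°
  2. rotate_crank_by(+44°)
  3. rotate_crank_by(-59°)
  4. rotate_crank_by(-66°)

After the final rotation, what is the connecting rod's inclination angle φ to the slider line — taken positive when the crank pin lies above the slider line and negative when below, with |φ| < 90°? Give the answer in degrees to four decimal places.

set_geometry: r = 59 mm, L = 227 mm, e = 1 mm; θ ← 0°
rotate_crank_by(+44°): θ ← 0° +44° = 44°
rotate_crank_by(-59°): θ ← 44° -59° = -15°
rotate_crank_by(-66°): θ ← -15° -66° = -81°
crank pin P = (r cos θ, r sin θ) = (9.229633, -58.273612)
h = r sin θ − e = -58.273612 − 1 = -59.273612
sin φ = h / L = -59.273612 / 227 = -0.26111723
φ = arcsin(-0.26111723) = -15.136365°

-15.1364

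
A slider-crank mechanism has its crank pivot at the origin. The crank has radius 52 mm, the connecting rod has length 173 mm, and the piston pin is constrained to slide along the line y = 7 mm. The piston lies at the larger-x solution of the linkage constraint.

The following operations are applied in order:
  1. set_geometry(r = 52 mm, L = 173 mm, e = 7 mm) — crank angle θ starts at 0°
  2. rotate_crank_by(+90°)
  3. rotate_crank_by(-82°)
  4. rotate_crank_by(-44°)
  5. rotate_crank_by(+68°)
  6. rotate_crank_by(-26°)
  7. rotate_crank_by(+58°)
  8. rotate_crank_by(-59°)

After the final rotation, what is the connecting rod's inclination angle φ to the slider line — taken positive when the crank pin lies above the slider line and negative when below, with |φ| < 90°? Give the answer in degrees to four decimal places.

-0.8174

set_geometry: r = 52 mm, L = 173 mm, e = 7 mm; θ ← 0°
rotate_crank_by(+90°): θ ← 0° +90° = 90°
rotate_crank_by(-82°): θ ← 90° -82° = 8°
rotate_crank_by(-44°): θ ← 8° -44° = -36°
rotate_crank_by(+68°): θ ← -36° +68° = 32°
rotate_crank_by(-26°): θ ← 32° -26° = 6°
rotate_crank_by(+58°): θ ← 6° +58° = 64°
rotate_crank_by(-59°): θ ← 64° -59° = 5°
crank pin P = (r cos θ, r sin θ) = (51.802124, 4.532099)
h = r sin θ − e = 4.532099 − 7 = -2.467901
sin φ = h / L = -2.467901 / 173 = -0.01426533
φ = arcsin(-0.01426533) = -0.817371°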